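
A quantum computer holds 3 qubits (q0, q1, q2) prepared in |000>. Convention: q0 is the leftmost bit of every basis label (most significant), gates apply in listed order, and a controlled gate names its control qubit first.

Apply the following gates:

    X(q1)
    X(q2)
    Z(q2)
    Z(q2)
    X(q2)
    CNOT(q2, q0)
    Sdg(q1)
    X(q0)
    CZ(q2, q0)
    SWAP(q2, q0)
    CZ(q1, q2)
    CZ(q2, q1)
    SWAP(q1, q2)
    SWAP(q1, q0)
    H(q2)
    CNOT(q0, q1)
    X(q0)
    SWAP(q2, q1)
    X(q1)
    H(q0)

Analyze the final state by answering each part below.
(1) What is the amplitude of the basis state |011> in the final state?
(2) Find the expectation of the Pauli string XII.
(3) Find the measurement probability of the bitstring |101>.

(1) |011> carries amplitude -I/2 in the final state.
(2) The expectation value of XII is 1.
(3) The probability of measuring |101> is 1/4.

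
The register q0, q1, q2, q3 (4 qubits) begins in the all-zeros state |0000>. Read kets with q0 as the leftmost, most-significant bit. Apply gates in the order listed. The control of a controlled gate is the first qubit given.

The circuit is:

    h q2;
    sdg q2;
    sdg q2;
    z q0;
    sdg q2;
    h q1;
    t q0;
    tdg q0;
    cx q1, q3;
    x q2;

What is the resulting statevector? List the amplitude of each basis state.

After the circuit, the state carries amplitude I/2 on |0000>, 1/2 on |0010>, I/2 on |0101>, 1/2 on |0111>, and 0 on every other basis state.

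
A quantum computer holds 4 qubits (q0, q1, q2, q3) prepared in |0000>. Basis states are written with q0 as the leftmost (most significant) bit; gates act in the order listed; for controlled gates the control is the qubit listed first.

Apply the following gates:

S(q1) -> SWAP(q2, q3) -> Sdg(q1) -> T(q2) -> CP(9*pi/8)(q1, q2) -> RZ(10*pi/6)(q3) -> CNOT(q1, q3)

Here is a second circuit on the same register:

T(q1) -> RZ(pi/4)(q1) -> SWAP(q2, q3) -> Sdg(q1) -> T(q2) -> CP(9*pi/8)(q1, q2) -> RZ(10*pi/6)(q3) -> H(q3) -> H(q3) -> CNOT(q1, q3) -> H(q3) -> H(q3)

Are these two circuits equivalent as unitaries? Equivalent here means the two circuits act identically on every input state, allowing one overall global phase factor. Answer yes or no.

Yes: on every input state the two circuits agree up to one overall phase factor.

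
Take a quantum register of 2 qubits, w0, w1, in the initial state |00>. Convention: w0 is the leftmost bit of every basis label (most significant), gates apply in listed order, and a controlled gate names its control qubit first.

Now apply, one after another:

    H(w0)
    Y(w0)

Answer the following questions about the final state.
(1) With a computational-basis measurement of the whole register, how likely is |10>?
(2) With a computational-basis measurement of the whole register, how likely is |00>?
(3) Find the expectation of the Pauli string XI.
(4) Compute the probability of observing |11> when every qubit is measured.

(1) A full measurement returns |10> with probability 1/2.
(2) The probability of measuring |00> is 1/2.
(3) In the final state, XI has expectation -1.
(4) The probability of measuring |11> is 0.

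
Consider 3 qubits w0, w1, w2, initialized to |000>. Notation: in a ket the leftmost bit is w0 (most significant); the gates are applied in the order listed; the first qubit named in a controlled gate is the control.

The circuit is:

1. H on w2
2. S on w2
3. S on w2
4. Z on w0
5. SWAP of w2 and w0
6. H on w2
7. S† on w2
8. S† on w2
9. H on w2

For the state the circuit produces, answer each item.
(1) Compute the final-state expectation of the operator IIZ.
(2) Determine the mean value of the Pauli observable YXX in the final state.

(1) The expectation value of IIZ is -1.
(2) The expectation value of YXX is 0.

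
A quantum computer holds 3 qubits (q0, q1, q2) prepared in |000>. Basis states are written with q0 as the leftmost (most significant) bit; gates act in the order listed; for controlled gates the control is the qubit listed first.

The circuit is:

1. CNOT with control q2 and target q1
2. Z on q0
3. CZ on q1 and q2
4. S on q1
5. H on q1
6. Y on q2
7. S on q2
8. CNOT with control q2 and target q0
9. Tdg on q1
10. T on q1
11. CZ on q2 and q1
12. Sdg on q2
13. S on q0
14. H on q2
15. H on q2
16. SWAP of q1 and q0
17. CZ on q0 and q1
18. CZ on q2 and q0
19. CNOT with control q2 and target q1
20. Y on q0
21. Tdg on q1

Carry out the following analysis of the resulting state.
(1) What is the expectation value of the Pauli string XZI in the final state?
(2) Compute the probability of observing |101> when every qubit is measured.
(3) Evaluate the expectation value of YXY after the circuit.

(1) In the final state, XZI has expectation 1. Key observation: gates 14-15 undo each other exactly, leaving only the rest of the circuit to track.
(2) A full measurement returns |101> with probability 1/2.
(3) The observable YXY averages to 0.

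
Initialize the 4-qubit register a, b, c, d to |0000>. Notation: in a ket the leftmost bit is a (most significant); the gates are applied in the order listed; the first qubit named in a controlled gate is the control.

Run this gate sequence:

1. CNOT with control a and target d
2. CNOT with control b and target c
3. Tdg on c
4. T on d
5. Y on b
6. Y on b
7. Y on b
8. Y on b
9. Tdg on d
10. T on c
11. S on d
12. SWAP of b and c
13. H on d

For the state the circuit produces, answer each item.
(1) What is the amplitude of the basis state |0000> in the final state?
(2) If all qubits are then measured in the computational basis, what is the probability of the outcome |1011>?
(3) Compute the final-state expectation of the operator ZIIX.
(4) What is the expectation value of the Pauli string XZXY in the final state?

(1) |0000> carries amplitude sqrt(2)/2 in the final state.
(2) A full measurement returns |1011> with probability 0.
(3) In the final state, ZIIX has expectation 1.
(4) The observable XZXY averages to 0.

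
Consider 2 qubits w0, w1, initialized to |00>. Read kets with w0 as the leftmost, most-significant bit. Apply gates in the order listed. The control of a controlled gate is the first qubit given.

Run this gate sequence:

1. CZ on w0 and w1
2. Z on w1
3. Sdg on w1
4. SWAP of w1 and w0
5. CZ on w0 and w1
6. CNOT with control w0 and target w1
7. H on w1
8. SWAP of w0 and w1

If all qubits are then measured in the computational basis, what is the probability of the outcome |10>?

Outcome |10> occurs with probability 1/2.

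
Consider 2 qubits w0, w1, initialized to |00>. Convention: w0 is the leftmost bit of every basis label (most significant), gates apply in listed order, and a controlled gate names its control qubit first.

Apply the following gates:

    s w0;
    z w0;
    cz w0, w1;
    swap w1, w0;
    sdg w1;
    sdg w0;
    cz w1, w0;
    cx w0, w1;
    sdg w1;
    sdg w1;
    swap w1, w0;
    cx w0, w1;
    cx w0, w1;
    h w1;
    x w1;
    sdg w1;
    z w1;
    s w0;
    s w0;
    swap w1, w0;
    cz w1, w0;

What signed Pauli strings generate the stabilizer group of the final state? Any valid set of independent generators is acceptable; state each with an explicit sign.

One valid set of independent stabilizer generators is +YI, +IZ (any independent generating set of the same group is equally correct).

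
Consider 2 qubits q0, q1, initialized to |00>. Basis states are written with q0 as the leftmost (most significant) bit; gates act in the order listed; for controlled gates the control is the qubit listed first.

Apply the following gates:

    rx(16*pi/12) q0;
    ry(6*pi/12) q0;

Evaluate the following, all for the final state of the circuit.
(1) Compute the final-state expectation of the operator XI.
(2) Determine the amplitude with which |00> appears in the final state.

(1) In the final state, XI has expectation -1/2.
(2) The amplitude on |00> is -sqrt(2)/4 + sqrt(6)*I/4.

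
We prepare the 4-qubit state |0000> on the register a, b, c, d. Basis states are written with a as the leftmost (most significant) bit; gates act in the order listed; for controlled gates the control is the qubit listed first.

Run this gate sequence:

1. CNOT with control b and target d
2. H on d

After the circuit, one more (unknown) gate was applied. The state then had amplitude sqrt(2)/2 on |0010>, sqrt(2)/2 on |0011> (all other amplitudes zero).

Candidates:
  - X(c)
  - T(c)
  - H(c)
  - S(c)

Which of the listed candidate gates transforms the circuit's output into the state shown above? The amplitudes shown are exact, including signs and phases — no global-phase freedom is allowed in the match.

The applied gate was X(c).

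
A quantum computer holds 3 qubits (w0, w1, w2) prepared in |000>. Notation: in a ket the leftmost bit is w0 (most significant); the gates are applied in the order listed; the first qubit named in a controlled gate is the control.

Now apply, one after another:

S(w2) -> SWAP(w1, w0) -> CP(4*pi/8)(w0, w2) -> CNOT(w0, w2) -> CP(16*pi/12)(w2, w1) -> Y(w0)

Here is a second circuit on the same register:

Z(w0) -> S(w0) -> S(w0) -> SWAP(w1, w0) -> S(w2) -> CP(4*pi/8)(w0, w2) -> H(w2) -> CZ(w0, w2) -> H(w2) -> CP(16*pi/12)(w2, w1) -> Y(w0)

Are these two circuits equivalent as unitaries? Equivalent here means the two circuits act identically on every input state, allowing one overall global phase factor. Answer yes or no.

Yes: on every input state the two circuits agree up to one overall phase factor.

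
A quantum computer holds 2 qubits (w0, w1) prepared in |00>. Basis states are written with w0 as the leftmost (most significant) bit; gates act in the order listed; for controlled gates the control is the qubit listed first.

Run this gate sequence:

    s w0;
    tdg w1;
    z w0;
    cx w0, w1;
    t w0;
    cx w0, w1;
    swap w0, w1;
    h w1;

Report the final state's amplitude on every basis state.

After the circuit, the state carries amplitude sqrt(2)/2 on |00>, sqrt(2)/2 on |01>, 0 on |10>, 0 on |11>.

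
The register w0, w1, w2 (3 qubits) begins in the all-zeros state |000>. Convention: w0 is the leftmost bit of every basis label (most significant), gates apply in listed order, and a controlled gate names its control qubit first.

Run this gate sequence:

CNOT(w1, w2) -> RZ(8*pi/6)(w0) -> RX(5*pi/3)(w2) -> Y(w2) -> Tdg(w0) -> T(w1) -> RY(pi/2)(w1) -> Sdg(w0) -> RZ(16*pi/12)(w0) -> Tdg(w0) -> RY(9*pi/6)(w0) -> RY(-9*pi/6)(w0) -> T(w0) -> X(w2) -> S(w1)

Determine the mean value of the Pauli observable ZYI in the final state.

In the final state, ZYI has expectation 1. Key observation: steps 10-13 multiply out to the identity, so the circuit reduces to the remaining gates.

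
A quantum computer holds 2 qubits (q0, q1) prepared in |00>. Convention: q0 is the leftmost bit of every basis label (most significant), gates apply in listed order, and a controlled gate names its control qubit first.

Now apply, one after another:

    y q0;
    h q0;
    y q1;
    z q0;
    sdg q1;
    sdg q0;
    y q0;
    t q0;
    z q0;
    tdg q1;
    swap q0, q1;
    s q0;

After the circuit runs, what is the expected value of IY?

The expectation value of IY is sqrt(2)/2.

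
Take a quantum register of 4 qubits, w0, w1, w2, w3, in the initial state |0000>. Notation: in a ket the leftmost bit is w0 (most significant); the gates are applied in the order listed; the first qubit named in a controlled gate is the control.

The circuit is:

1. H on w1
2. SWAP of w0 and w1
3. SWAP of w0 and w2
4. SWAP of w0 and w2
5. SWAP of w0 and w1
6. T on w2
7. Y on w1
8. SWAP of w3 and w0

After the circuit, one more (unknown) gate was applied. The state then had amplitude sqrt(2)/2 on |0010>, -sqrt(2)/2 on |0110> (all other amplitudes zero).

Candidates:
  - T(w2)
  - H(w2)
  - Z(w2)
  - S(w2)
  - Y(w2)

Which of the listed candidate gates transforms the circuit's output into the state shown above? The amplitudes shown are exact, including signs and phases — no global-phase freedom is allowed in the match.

The applied gate was Y(w2).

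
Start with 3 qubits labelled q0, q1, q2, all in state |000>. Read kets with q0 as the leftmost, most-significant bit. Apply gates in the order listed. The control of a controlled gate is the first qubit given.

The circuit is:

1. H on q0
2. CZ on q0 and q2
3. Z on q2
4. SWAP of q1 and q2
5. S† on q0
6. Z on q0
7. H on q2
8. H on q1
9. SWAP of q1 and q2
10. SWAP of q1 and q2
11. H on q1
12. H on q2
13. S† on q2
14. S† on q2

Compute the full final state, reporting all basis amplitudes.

The resulting statevector has amplitude sqrt(2)/2 on |000>, sqrt(2)*I/2 on |100>, and 0 on every other basis state. Key observation: steps 7-12 multiply out to the identity, so the circuit reduces to the remaining gates.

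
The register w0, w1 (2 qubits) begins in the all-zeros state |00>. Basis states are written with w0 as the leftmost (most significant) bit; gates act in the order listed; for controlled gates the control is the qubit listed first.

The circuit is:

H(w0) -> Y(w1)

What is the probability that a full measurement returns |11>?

Outcome |11> occurs with probability 1/2.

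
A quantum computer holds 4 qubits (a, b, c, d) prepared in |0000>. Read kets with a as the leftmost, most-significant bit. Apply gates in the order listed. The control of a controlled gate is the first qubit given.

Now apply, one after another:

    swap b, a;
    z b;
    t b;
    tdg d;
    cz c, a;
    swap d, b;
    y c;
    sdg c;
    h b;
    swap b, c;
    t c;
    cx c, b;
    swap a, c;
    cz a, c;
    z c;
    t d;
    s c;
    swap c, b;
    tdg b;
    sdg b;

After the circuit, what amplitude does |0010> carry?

The amplitude on |0010> is sqrt(2)/2.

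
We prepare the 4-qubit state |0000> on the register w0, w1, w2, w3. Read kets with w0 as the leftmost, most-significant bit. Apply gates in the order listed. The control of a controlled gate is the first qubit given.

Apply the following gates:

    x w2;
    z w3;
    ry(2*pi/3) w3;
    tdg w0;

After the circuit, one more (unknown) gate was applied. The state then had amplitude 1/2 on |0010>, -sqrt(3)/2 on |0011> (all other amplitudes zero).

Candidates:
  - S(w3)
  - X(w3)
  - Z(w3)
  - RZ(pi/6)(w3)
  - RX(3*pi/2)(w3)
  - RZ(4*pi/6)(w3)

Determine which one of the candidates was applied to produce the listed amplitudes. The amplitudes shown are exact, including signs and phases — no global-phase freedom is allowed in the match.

The applied gate was Z(w3).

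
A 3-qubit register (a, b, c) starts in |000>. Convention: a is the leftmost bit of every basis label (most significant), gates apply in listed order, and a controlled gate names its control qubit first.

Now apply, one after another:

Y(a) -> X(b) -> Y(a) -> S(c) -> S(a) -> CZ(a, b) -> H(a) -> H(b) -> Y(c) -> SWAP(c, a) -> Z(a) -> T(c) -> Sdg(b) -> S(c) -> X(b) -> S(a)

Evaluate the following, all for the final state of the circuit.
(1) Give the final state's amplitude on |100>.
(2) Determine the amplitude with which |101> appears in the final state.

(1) |100> carries amplitude I/2 in the final state.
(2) The final state's coefficient on |101> equals -exp(I*pi/4)/2.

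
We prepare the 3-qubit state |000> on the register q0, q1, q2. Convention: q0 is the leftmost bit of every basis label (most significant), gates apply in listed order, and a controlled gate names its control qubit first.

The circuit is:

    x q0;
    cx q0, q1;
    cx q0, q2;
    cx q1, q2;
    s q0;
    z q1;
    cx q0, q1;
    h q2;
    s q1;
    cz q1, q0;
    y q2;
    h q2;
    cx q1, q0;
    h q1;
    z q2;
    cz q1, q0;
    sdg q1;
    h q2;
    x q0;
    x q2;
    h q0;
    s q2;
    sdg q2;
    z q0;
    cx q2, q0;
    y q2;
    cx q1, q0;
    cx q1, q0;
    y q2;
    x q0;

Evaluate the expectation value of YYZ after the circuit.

The observable YYZ averages to 0. Key observation: the block from step 26 through step 29 cancels to the identity and can be dropped.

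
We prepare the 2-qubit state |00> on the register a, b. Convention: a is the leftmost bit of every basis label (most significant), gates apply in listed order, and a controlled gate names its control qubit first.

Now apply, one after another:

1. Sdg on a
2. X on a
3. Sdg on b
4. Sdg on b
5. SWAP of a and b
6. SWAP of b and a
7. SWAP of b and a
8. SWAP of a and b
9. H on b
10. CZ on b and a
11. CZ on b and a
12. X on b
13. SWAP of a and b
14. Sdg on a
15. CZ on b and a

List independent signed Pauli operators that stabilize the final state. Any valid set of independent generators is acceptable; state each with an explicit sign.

One valid set of independent stabilizer generators is +YI, -IZ (any independent generating set of the same group is equally correct).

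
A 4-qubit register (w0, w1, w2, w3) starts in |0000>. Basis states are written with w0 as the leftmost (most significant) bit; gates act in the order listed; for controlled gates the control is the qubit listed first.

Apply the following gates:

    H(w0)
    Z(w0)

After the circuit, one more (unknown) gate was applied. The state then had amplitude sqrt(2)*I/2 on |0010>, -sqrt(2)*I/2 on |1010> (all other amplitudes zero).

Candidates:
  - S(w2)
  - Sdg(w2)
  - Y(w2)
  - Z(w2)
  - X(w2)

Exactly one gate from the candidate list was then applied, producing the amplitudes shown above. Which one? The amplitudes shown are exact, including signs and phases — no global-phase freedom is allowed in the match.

It was Y(w2) that produced the state shown.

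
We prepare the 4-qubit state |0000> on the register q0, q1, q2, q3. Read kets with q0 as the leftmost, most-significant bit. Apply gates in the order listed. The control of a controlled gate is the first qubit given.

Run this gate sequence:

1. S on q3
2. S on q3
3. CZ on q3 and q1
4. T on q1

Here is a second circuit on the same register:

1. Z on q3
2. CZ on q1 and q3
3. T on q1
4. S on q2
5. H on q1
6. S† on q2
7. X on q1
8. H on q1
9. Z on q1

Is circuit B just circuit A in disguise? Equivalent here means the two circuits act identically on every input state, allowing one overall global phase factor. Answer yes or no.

Yes, they are equivalent — the unitaries differ by at most a global phase.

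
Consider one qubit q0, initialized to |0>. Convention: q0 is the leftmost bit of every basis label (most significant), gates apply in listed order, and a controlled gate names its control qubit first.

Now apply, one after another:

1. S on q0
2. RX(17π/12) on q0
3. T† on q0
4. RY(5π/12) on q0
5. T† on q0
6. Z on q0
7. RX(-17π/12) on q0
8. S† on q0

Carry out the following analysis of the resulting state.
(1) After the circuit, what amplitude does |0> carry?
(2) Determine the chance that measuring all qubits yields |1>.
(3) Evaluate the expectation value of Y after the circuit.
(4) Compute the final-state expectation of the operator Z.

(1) The amplitude on |0> is (1 - I)*(2*sqrt(2*sqrt(2) + 4) + (-1 + 2*I)*sqrt(6 - 3*sqrt(2)) + (-3 + 2*I)*sqrt(sqrt(2) + 2))/16.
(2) The probability of measuring |1> is -7*sqrt(6)/64 + sqrt(3)/16 + 9*sqrt(2)/64 + 5/8.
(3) In the final state, Y has expectation 1/8 + sqrt(6)/8.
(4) The expectation value of Z is -9*sqrt(2)/32 - 1/4 - sqrt(3)/8 + 7*sqrt(6)/32.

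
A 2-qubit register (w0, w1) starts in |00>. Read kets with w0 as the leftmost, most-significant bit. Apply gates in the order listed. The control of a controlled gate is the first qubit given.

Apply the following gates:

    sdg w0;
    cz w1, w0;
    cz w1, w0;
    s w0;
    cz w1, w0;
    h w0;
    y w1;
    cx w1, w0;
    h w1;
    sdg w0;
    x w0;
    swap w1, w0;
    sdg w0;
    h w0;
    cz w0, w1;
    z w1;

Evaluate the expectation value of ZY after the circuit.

In the final state, ZY has expectation -1. Key observation: the block from step 1 through step 4 cancels to the identity and can be dropped.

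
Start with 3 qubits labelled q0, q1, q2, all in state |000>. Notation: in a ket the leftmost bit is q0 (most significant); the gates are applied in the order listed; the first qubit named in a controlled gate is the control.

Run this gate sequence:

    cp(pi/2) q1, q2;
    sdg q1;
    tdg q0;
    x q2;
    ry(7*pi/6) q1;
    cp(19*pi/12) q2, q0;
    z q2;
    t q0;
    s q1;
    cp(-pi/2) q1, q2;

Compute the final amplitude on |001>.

The final state's coefficient on |001> equals -sqrt(2)/4 + sqrt(6)/4.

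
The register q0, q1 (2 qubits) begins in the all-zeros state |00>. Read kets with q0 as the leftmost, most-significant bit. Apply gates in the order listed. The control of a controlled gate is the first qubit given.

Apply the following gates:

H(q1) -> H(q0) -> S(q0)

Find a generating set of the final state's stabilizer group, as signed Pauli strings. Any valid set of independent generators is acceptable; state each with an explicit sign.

One valid set of independent stabilizer generators is +YI, +IX (any independent generating set of the same group is equally correct).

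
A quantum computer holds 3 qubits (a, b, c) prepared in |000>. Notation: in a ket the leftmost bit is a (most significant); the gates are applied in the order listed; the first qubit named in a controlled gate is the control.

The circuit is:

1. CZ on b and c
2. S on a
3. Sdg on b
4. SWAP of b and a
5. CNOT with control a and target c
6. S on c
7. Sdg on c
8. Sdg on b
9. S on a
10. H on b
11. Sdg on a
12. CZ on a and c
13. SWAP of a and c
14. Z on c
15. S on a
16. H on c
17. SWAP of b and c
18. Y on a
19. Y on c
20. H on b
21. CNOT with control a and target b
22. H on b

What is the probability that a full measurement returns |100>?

The probability of measuring |100> is 1/4.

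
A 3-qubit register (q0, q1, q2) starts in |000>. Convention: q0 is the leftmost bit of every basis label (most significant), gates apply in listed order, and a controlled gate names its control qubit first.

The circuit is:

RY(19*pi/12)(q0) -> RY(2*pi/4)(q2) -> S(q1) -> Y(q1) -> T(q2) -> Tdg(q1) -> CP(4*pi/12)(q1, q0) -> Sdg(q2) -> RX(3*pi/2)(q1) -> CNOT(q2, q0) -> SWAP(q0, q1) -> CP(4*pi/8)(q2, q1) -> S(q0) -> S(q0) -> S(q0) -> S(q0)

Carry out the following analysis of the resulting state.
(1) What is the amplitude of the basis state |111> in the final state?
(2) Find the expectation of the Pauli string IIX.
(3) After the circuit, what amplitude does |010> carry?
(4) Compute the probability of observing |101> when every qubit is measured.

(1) The final state's coefficient on |111> equals I*sqrt(6 - 3*sqrt(2))/8 + I*sqrt(sqrt(2) + 2)/8. Key observation: steps 13-16 multiply out to the identity, so the circuit reduces to the remaining gates.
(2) The expectation value of IIX is -1/2 - sqrt(3)/4.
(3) The final state's coefficient on |010> equals (-sqrt(2 - sqrt(2))/8 + sqrt(3*sqrt(2) + 6)/8)*exp(I*pi/12).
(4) The probability of measuring |101> is -sqrt(6)/32 + sqrt(2)/32 + 1/8.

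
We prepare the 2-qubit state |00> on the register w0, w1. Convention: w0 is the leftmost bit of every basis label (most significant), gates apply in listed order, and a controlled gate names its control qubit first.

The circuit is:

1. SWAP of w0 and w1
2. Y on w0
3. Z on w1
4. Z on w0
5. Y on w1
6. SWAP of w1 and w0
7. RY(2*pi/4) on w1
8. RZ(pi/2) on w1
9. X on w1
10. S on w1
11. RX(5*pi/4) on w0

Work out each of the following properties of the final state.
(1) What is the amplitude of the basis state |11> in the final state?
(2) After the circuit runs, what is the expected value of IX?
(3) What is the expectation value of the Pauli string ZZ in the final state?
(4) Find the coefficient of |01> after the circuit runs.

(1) The final state's coefficient on |11> equals sqrt(4 - 2*sqrt(2))*exp(I*pi/4)/4.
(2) In the final state, IX has expectation -1.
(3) The expectation value of ZZ is 0.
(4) The amplitude on |01> is sqrt(2*sqrt(2) + 4)*exp(3*I*pi/4)/4.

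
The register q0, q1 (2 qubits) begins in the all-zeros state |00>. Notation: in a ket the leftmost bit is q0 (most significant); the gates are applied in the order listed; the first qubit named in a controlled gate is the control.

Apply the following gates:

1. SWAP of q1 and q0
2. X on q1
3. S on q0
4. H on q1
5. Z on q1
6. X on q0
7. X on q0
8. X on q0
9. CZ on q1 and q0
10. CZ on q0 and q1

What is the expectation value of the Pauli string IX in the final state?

The observable IX averages to 1. Key observation: gates 6-7 undo each other exactly, leaving only the rest of the circuit to track.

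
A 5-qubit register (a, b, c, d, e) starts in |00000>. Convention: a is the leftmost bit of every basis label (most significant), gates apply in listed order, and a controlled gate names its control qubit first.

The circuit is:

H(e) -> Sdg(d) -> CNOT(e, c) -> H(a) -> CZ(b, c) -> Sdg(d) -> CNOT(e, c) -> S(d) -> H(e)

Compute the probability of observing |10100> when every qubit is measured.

A full measurement returns |10100> with probability 0.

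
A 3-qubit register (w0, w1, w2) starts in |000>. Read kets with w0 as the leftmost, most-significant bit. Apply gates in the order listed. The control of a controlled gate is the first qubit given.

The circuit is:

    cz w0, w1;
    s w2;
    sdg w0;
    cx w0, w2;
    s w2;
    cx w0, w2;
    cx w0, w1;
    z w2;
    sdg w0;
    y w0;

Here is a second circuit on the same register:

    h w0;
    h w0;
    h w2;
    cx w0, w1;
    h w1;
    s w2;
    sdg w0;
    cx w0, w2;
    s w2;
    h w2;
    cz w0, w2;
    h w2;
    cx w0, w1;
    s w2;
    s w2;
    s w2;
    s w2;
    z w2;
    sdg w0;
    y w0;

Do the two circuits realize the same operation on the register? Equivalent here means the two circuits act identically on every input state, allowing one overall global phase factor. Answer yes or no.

No — the two circuits implement different unitaries, even allowing a global phase.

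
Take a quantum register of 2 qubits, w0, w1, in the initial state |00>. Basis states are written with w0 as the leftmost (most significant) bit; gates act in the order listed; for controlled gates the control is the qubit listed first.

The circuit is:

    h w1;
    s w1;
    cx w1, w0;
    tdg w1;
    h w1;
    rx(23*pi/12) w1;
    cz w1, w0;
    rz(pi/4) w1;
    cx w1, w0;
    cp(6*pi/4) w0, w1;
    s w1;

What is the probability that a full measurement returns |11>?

The probability of measuring |11> is 1/4.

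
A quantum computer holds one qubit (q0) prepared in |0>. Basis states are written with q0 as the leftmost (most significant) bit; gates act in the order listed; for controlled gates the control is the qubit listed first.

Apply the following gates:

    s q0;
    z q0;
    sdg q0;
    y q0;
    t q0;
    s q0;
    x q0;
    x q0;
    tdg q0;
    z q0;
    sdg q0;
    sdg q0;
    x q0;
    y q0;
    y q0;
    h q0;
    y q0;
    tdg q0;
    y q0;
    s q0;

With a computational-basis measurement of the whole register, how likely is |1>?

The probability of measuring |1> is 1/2.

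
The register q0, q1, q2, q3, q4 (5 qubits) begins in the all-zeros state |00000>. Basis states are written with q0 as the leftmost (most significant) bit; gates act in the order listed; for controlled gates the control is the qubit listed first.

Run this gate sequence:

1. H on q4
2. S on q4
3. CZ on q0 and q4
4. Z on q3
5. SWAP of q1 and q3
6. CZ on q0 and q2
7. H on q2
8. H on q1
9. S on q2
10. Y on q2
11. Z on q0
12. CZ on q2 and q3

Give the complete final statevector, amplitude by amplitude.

The resulting statevector has amplitude sqrt(2)/4 on |00000>, sqrt(2)*I/4 on |00001>, sqrt(2)*I/4 on |00100>, -sqrt(2)/4 on |00101>, sqrt(2)/4 on |01000>, sqrt(2)*I/4 on |01001>, sqrt(2)*I/4 on |01100>, -sqrt(2)/4 on |01101>, and 0 on every other basis state.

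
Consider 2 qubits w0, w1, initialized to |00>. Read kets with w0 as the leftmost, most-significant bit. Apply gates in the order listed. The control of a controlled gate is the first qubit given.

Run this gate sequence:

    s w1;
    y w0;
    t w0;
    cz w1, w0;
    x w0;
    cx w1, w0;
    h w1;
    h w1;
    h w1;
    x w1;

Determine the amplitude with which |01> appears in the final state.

The final state's coefficient on |01> equals sqrt(2)*exp(3*I*pi/4)/2. Key observation: gates 7-8 undo each other exactly, leaving only the rest of the circuit to track.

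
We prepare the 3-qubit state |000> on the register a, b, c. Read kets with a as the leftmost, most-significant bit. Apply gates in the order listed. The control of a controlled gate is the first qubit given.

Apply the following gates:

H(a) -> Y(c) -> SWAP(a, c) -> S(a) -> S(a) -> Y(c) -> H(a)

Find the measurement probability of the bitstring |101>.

A full measurement returns |101> with probability 1/4.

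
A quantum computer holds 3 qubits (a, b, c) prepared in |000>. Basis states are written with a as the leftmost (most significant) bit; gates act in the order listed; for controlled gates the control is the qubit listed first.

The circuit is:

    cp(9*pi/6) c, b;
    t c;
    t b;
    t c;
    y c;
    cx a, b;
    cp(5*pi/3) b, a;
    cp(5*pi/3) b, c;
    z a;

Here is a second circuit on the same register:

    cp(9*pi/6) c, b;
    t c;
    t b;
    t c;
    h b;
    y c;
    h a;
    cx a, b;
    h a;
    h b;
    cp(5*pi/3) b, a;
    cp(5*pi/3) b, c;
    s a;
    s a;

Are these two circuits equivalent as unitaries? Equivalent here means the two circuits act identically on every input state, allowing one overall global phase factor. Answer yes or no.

No, they are not equivalent — no single phase factor reconciles the two unitaries.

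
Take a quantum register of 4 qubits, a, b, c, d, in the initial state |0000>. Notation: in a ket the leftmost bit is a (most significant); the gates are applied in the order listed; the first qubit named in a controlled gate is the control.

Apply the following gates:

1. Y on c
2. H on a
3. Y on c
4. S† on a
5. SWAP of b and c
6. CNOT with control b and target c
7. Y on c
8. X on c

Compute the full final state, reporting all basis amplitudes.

After the circuit, the state carries amplitude sqrt(2)*I/2 on |0000>, sqrt(2)/2 on |1000>, and 0 on every other basis state.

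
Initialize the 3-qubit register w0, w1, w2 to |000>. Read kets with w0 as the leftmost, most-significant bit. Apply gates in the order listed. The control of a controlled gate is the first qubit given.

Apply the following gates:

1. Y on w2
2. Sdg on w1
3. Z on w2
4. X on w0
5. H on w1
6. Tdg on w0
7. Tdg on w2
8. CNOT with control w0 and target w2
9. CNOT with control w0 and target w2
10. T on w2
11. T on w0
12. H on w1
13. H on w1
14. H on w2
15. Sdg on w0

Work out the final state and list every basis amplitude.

The final amplitudes are 0 on |000>, 0 on |001>, 0 on |010>, 0 on |011>, -1/2 on |100>, 1/2 on |101>, -1/2 on |110>, 1/2 on |111>.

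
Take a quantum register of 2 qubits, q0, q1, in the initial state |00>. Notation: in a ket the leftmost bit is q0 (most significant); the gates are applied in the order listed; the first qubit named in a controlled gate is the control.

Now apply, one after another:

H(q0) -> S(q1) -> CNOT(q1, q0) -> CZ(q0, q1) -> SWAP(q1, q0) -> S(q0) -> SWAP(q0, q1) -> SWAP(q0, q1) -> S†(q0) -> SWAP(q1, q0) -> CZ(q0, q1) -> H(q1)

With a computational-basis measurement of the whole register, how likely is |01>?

A full measurement returns |01> with probability 1/4. Key observation: steps 4-11 multiply out to the identity, so the circuit reduces to the remaining gates.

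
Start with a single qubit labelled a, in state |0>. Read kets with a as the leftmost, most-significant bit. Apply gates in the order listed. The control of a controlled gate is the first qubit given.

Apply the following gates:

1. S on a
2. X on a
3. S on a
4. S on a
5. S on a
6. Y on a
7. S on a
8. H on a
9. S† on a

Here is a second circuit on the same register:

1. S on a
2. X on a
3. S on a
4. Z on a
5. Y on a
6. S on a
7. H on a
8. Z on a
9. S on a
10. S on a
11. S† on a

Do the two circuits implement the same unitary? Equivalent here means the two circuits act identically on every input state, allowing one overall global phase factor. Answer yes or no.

Yes — the two circuits implement the same unitary up to a global phase.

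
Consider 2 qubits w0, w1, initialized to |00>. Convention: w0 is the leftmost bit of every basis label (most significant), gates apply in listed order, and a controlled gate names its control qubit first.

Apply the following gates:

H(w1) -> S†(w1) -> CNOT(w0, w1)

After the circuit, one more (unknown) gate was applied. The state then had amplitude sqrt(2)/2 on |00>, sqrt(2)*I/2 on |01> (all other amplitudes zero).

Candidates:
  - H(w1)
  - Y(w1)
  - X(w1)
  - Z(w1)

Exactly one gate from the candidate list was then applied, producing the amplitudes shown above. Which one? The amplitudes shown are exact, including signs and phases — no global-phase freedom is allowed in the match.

It was Z(w1) that produced the state shown.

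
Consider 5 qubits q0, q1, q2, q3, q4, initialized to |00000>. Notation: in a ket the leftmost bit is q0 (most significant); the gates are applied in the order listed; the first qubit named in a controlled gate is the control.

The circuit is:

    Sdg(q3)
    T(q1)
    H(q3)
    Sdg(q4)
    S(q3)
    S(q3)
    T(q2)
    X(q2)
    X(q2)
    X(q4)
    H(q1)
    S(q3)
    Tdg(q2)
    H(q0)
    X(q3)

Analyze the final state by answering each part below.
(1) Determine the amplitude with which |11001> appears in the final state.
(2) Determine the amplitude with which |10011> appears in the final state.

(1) |11001> carries amplitude -sqrt(2)*I/4 in the final state.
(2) |10011> carries amplitude sqrt(2)/4 in the final state.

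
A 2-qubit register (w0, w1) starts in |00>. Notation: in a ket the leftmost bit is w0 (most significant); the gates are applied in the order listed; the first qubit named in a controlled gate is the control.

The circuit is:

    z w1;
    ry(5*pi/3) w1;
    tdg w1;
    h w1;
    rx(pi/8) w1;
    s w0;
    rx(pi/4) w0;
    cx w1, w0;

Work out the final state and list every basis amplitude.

After the circuit, the state carries amplitude -sqrt(6)*sqrt(sqrt(2)/4 + 1/2)*cos(pi/16)/4 + sqrt(2)*sqrt(sqrt(2)/4 + 1/2)*exp(-I*pi/4)*cos(pi/16)/4 + sqrt(2)*I*sqrt(sqrt(2)/4 + 1/2)*exp(-I*pi/4)*sin(pi/16)/4 + sqrt(6)*I*sqrt(sqrt(2)/4 + 1/2)*sin(pi/16)/4 on |00>, sqrt(6)*sqrt(1/2 - sqrt(2)/4)*sin(pi/16)/4 - sqrt(2)*sqrt(1/2 - sqrt(2)/4)*exp(-I*pi/4)*sin(pi/16)/4 + sqrt(2)*I*sqrt(1/2 - sqrt(2)/4)*exp(-I*pi/4)*cos(pi/16)/4 + sqrt(6)*I*sqrt(1/2 - sqrt(2)/4)*cos(pi/16)/4 on |01>, sqrt(6)*sqrt(1/2 - sqrt(2)/4)*sin(pi/16)/4 - sqrt(2)*I*sqrt(1/2 - sqrt(2)/4)*exp(-I*pi/4)*cos(pi/16)/4 + sqrt(2)*sqrt(1/2 - sqrt(2)/4)*exp(-I*pi/4)*sin(pi/16)/4 + sqrt(6)*I*sqrt(1/2 - sqrt(2)/4)*cos(pi/16)/4 on |10>, -sqrt(6)*sqrt(sqrt(2)/4 + 1/2)*cos(pi/16)/4 - sqrt(2)*I*sqrt(sqrt(2)/4 + 1/2)*exp(-I*pi/4)*sin(pi/16)/4 + sqrt(6)*I*sqrt(sqrt(2)/4 + 1/2)*sin(pi/16)/4 - sqrt(2)*sqrt(sqrt(2)/4 + 1/2)*exp(-I*pi/4)*cos(pi/16)/4 on |11>.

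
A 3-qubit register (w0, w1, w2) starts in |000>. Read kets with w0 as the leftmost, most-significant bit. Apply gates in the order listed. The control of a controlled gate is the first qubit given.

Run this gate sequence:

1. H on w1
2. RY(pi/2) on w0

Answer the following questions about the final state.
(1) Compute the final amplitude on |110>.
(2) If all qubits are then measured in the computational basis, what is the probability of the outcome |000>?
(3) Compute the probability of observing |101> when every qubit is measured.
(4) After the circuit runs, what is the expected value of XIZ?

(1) The final state's coefficient on |110> equals 1/2.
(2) A full measurement returns |000> with probability 1/4.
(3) The probability of measuring |101> is 0.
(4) In the final state, XIZ has expectation 1.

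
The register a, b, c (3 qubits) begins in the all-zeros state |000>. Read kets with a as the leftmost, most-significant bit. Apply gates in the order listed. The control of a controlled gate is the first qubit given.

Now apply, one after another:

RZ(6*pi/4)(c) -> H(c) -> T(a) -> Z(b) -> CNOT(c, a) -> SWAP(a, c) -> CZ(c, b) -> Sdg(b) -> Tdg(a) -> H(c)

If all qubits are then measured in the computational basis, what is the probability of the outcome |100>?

Outcome |100> occurs with probability 1/4.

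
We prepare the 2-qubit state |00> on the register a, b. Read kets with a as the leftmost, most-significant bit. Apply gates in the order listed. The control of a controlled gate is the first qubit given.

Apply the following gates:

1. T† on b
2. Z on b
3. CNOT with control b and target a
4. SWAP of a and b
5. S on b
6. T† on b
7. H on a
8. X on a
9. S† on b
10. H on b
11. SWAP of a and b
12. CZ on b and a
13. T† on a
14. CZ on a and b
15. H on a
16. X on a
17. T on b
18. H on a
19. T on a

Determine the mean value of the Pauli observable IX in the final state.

The observable IX averages to sqrt(2)/2.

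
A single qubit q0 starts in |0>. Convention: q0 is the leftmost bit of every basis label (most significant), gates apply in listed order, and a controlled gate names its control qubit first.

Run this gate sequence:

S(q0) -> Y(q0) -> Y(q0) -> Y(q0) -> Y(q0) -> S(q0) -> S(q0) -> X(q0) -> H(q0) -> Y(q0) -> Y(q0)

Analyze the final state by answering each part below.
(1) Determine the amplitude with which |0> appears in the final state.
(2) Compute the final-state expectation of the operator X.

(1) The final state's coefficient on |0> equals sqrt(2)/2. Key observation: the block from step 2 through step 5 cancels to the identity and can be dropped.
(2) The expectation value of X is -1.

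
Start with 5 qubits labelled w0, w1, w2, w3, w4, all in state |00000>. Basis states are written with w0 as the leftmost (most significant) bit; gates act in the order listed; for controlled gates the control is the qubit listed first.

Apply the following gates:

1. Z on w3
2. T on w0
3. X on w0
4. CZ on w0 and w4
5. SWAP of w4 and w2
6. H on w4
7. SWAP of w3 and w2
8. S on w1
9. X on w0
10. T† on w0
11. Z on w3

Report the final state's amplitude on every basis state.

After the circuit, the state carries amplitude sqrt(2)/2 on |00000>, sqrt(2)/2 on |00001>, and 0 on every other basis state.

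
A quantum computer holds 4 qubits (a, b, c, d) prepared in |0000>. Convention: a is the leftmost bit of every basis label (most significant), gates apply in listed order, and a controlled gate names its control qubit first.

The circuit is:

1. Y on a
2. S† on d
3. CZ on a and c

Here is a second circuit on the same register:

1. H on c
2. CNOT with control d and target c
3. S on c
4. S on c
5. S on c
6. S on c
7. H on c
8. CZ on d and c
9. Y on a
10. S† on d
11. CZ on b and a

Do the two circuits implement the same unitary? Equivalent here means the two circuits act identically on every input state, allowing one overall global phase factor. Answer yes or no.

No: there is an input state on which the two circuits produce genuinely different outputs (not merely differing by a phase).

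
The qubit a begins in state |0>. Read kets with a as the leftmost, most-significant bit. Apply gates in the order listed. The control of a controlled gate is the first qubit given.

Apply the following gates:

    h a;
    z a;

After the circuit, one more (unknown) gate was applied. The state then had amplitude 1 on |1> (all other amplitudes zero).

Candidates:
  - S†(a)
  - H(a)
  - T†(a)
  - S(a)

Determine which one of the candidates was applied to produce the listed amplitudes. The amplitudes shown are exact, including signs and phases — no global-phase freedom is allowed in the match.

The applied gate was H(a).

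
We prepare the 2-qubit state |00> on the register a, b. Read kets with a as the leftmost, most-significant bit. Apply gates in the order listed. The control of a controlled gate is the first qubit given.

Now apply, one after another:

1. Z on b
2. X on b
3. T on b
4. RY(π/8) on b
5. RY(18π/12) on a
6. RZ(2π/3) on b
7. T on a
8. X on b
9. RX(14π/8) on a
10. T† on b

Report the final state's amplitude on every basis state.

The resulting statevector has amplitude -sqrt(2)*I*sqrt(1/2 - sqrt(2)/4)*exp(5*I*pi/6)*cos(pi/16)/2 + sqrt(2)*sqrt(sqrt(2)/4 + 1/2)*exp(7*I*pi/12)*cos(pi/16)/2 on |00>, sqrt(2)*I*sqrt(1/2 - sqrt(2)/4)*exp(-I*pi/12)*sin(pi/16)/2 - sqrt(2)*sqrt(sqrt(2)/4 + 1/2)*exp(-I*pi/3)*sin(pi/16)/2 on |01>, -sqrt(2)*sqrt(sqrt(2)/4 + 1/2)*exp(5*I*pi/6)*cos(pi/16)/2 + sqrt(2)*I*sqrt(1/2 - sqrt(2)/4)*exp(7*I*pi/12)*cos(pi/16)/2 on |10>, sqrt(2)*sqrt(sqrt(2)/4 + 1/2)*exp(-I*pi/12)*sin(pi/16)/2 - sqrt(2)*I*sqrt(1/2 - sqrt(2)/4)*exp(-I*pi/3)*sin(pi/16)/2 on |11>.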